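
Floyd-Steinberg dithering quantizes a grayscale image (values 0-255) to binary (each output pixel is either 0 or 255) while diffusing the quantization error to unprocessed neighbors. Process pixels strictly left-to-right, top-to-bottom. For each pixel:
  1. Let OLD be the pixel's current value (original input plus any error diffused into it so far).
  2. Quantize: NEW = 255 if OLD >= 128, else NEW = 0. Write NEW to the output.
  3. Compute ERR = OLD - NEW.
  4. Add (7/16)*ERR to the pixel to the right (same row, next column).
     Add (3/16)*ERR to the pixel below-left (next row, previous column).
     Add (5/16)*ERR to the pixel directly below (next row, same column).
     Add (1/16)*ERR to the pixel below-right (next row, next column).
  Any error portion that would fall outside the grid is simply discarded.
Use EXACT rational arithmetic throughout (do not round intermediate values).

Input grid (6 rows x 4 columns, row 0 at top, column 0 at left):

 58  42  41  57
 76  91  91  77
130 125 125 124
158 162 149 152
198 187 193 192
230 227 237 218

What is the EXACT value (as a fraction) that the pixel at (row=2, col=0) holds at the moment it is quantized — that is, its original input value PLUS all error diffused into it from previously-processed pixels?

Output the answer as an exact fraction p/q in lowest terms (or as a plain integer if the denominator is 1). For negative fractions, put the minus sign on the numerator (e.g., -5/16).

(0,0): OLD=58 → NEW=0, ERR=58
(0,1): OLD=539/8 → NEW=0, ERR=539/8
(0,2): OLD=9021/128 → NEW=0, ERR=9021/128
(0,3): OLD=179883/2048 → NEW=0, ERR=179883/2048
(1,0): OLD=13665/128 → NEW=0, ERR=13665/128
(1,1): OLD=179815/1024 → NEW=255, ERR=-81305/1024
(1,2): OLD=3242931/32768 → NEW=0, ERR=3242931/32768
(1,3): OLD=79770709/524288 → NEW=255, ERR=-53922731/524288
(2,0): OLD=2432605/16384 → NEW=255, ERR=-1745315/16384
Target (2,0): original=130, with diffused error = 2432605/16384

Answer: 2432605/16384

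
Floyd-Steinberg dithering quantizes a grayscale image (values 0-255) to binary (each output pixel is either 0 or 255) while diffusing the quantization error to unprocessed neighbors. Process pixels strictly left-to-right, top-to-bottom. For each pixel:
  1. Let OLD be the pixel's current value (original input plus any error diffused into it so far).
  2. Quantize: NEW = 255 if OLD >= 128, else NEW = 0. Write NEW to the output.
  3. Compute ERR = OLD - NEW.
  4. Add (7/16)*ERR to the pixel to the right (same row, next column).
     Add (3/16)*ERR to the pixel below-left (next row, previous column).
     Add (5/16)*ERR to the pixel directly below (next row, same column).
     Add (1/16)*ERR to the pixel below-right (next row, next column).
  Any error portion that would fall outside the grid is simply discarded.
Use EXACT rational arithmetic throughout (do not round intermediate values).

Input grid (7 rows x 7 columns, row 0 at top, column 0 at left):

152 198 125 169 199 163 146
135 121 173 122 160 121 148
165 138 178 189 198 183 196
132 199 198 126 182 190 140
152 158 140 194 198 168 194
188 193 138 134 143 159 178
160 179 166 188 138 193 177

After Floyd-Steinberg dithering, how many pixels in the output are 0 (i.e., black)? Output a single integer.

(0,0): OLD=152 → NEW=255, ERR=-103
(0,1): OLD=2447/16 → NEW=255, ERR=-1633/16
(0,2): OLD=20569/256 → NEW=0, ERR=20569/256
(0,3): OLD=836207/4096 → NEW=255, ERR=-208273/4096
(0,4): OLD=11583753/65536 → NEW=255, ERR=-5127927/65536
(0,5): OLD=135022399/1048576 → NEW=255, ERR=-132364481/1048576
(0,6): OLD=1522922169/16777216 → NEW=0, ERR=1522922169/16777216
(1,0): OLD=21421/256 → NEW=0, ERR=21421/256
(1,1): OLD=275131/2048 → NEW=255, ERR=-247109/2048
(1,2): OLD=8480855/65536 → NEW=255, ERR=-8230825/65536
(1,3): OLD=10882635/262144 → NEW=0, ERR=10882635/262144
(1,4): OLD=2128422849/16777216 → NEW=0, ERR=2128422849/16777216
(1,5): OLD=20023254417/134217728 → NEW=255, ERR=-14202266223/134217728
(1,6): OLD=262385949535/2147483648 → NEW=0, ERR=262385949535/2147483648
(2,0): OLD=5522233/32768 → NEW=255, ERR=-2833607/32768
(2,1): OLD=46286851/1048576 → NEW=0, ERR=46286851/1048576
(2,2): OLD=2655958217/16777216 → NEW=255, ERR=-1622231863/16777216
(2,3): OLD=23569649345/134217728 → NEW=255, ERR=-10655871295/134217728
(2,4): OLD=199356343825/1073741824 → NEW=255, ERR=-74447821295/1073741824
(2,5): OLD=5168977298651/34359738368 → NEW=255, ERR=-3592755985189/34359738368
(2,6): OLD=99957943435437/549755813888 → NEW=255, ERR=-40229789106003/549755813888
(3,0): OLD=1900075945/16777216 → NEW=0, ERR=1900075945/16777216
(3,1): OLD=32052316533/134217728 → NEW=255, ERR=-2173204107/134217728
(3,2): OLD=159528581039/1073741824 → NEW=255, ERR=-114275584081/1073741824
(3,3): OLD=152833318425/4294967296 → NEW=0, ERR=152833318425/4294967296
(3,4): OLD=83196401545129/549755813888 → NEW=255, ERR=-56991330996311/549755813888
(3,5): OLD=413045613304587/4398046511104 → NEW=0, ERR=413045613304587/4398046511104
(3,6): OLD=10673879147660757/70368744177664 → NEW=255, ERR=-7270150617643563/70368744177664
(4,0): OLD=395900939975/2147483648 → NEW=255, ERR=-151707390265/2147483648
(4,1): OLD=3750586818203/34359738368 → NEW=0, ERR=3750586818203/34359738368
(4,2): OLD=88047487609589/549755813888 → NEW=255, ERR=-52140244931851/549755813888
(4,3): OLD=604895281769495/4398046511104 → NEW=255, ERR=-516606578562025/4398046511104
(4,4): OLD=4716375107685909/35184372088832 → NEW=255, ERR=-4255639774966251/35184372088832
(4,5): OLD=133510534343941781/1125899906842624 → NEW=0, ERR=133510534343941781/1125899906842624
(4,6): OLD=3953494678841586595/18014398509481984 → NEW=255, ERR=-640176941076319325/18014398509481984
(5,0): OLD=102469262244353/549755813888 → NEW=255, ERR=-37718470297087/549755813888
(5,1): OLD=769202889979691/4398046511104 → NEW=255, ERR=-352298970351829/4398046511104
(5,2): OLD=2044719741912349/35184372088832 → NEW=0, ERR=2044719741912349/35184372088832
(5,3): OLD=26490086904412017/281474976710656 → NEW=0, ERR=26490086904412017/281474976710656
(5,4): OLD=2905159375104806971/18014398509481984 → NEW=255, ERR=-1688512244813098949/18014398509481984
(5,5): OLD=20295234226967069323/144115188075855872 → NEW=255, ERR=-16454138732376178037/144115188075855872
(5,6): OLD=286743355266376052165/2305843009213693952 → NEW=0, ERR=286743355266376052165/2305843009213693952
(6,0): OLD=8693363345487273/70368744177664 → NEW=0, ERR=8693363345487273/70368744177664
(6,1): OLD=241646063368541245/1125899906842624 → NEW=255, ERR=-45458412876327875/1125899906842624
(6,2): OLD=3227028927588566039/18014398509481984 → NEW=255, ERR=-1366642692329339881/18014398509481984
(6,3): OLD=24539499726524049993/144115188075855872 → NEW=255, ERR=-12209873232819197367/144115188075855872
(6,4): OLD=16174655143395230555/288230376151711744 → NEW=0, ERR=16174655143395230555/288230376151711744
(6,5): OLD=7353993300354977082919/36893488147419103232 → NEW=255, ERR=-2053846177236894241241/36893488147419103232
(6,6): OLD=108832644098654423260065/590295810358705651712 → NEW=255, ERR=-41692787542815517926495/590295810358705651712
Output grid:
  Row 0: ##.###.  (2 black, running=2)
  Row 1: .##..#.  (4 black, running=6)
  Row 2: #.#####  (1 black, running=7)
  Row 3: .##.#.#  (3 black, running=10)
  Row 4: #.###.#  (2 black, running=12)
  Row 5: ##..##.  (3 black, running=15)
  Row 6: .###.##  (2 black, running=17)

Answer: 17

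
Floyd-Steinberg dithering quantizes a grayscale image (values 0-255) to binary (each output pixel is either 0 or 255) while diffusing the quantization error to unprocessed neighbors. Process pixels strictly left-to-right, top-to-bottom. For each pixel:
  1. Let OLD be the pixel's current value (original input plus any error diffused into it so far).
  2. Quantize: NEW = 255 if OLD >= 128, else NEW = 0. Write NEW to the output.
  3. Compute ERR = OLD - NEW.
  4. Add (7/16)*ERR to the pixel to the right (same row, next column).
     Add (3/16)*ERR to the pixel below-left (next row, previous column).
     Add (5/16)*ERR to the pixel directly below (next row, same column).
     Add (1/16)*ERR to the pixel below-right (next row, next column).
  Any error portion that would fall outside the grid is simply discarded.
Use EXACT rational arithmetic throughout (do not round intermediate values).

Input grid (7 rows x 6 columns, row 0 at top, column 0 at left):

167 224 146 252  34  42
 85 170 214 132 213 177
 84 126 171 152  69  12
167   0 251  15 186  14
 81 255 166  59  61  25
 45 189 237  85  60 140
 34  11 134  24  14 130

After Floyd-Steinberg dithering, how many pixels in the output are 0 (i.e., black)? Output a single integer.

Answer: 23

Derivation:
(0,0): OLD=167 → NEW=255, ERR=-88
(0,1): OLD=371/2 → NEW=255, ERR=-139/2
(0,2): OLD=3699/32 → NEW=0, ERR=3699/32
(0,3): OLD=154917/512 → NEW=255, ERR=24357/512
(0,4): OLD=449027/8192 → NEW=0, ERR=449027/8192
(0,5): OLD=8648213/131072 → NEW=0, ERR=8648213/131072
(1,0): OLD=1423/32 → NEW=0, ERR=1423/32
(1,1): OLD=47081/256 → NEW=255, ERR=-18199/256
(1,2): OLD=1831709/8192 → NEW=255, ERR=-257251/8192
(1,3): OLD=4935833/32768 → NEW=255, ERR=-3420007/32768
(1,4): OLD=419035371/2097152 → NEW=255, ERR=-115738389/2097152
(1,5): OLD=5935773693/33554432 → NEW=255, ERR=-2620606467/33554432
(2,0): OLD=346387/4096 → NEW=0, ERR=346387/4096
(2,1): OLD=18045185/131072 → NEW=255, ERR=-15378175/131072
(2,2): OLD=180027715/2097152 → NEW=0, ERR=180027715/2097152
(2,3): OLD=2426497003/16777216 → NEW=255, ERR=-1851693077/16777216
(2,4): OLD=-9502587839/536870912 → NEW=0, ERR=-9502587839/536870912
(2,5): OLD=-202716444713/8589934592 → NEW=0, ERR=-202716444713/8589934592
(3,0): OLD=359511779/2097152 → NEW=255, ERR=-175261981/2097152
(3,1): OLD=-869827289/16777216 → NEW=0, ERR=-869827289/16777216
(3,2): OLD=30483065701/134217728 → NEW=255, ERR=-3742454939/134217728
(3,3): OLD=-254631280209/8589934592 → NEW=0, ERR=-254631280209/8589934592
(3,4): OLD=10732401583823/68719476736 → NEW=255, ERR=-6791064983857/68719476736
(3,5): OLD=-41469281130047/1099511627776 → NEW=0, ERR=-41469281130047/1099511627776
(4,0): OLD=12123310829/268435456 → NEW=0, ERR=12123310829/268435456
(4,1): OLD=1065605389961/4294967296 → NEW=255, ERR=-29611270519/4294967296
(4,2): OLD=19993477496011/137438953472 → NEW=255, ERR=-15053455639349/137438953472
(4,3): OLD=-40580983575273/2199023255552 → NEW=0, ERR=-40580983575273/2199023255552
(4,4): OLD=461608120460935/35184372088832 → NEW=0, ERR=461608120460935/35184372088832
(4,5): OLD=7192895426217041/562949953421312 → NEW=0, ERR=7192895426217041/562949953421312
(5,0): OLD=3973407507883/68719476736 → NEW=0, ERR=3973407507883/68719476736
(5,1): OLD=427552065353051/2199023255552 → NEW=255, ERR=-133198864812709/2199023255552
(5,2): OLD=3032561879492377/17592186044416 → NEW=255, ERR=-1453445561833703/17592186044416
(5,3): OLD=21787169206827299/562949953421312 → NEW=0, ERR=21787169206827299/562949953421312
(5,4): OLD=92632592981563331/1125899906842624 → NEW=0, ERR=92632592981563331/1125899906842624
(5,5): OLD=3257144356315341407/18014398509481984 → NEW=255, ERR=-1336527263602564513/18014398509481984
(6,0): OLD=1432417257843441/35184372088832 → NEW=0, ERR=1432417257843441/35184372088832
(6,1): OLD=-1122827619444323/562949953421312 → NEW=0, ERR=-1122827619444323/562949953421312
(6,2): OLD=249454053783554645/2251799813685248 → NEW=0, ERR=249454053783554645/2251799813685248
(6,3): OLD=3416367415051229729/36028797018963968 → NEW=0, ERR=3416367415051229729/36028797018963968
(6,4): OLD=40181452562278229953/576460752303423488 → NEW=0, ERR=40181452562278229953/576460752303423488
(6,5): OLD=1313892058157218568103/9223372036854775808 → NEW=255, ERR=-1038067811240749262937/9223372036854775808
Output grid:
  Row 0: ##.#..  (3 black, running=3)
  Row 1: .#####  (1 black, running=4)
  Row 2: .#.#..  (4 black, running=8)
  Row 3: #.#.#.  (3 black, running=11)
  Row 4: .##...  (4 black, running=15)
  Row 5: .##..#  (3 black, running=18)
  Row 6: .....#  (5 black, running=23)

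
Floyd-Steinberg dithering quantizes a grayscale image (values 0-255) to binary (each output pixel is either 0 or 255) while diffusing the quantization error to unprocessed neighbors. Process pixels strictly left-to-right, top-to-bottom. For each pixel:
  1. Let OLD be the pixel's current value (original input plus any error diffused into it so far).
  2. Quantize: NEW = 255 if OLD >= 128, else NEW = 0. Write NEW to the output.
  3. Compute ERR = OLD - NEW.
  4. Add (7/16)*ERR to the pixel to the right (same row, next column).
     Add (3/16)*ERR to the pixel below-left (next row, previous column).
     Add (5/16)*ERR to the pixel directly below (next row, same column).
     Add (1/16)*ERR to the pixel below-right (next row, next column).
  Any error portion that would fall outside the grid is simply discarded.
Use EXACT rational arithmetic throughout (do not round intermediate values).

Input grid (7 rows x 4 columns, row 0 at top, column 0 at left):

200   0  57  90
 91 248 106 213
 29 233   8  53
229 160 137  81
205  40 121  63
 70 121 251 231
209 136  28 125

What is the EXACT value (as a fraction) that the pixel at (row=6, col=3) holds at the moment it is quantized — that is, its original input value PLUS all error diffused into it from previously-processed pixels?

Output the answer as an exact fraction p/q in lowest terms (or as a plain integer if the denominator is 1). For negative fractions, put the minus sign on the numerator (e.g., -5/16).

Answer: 151162497140417880367/1152921504606846976

Derivation:
(0,0): OLD=200 → NEW=255, ERR=-55
(0,1): OLD=-385/16 → NEW=0, ERR=-385/16
(0,2): OLD=11897/256 → NEW=0, ERR=11897/256
(0,3): OLD=451919/4096 → NEW=0, ERR=451919/4096
(1,0): OLD=17741/256 → NEW=0, ERR=17741/256
(1,1): OLD=565403/2048 → NEW=255, ERR=43163/2048
(1,2): OLD=9760055/65536 → NEW=255, ERR=-6951625/65536
(1,3): OLD=213884465/1048576 → NEW=255, ERR=-53502415/1048576
(2,0): OLD=1789401/32768 → NEW=0, ERR=1789401/32768
(2,1): OLD=259962723/1048576 → NEW=255, ERR=-7424157/1048576
(2,2): OLD=-76536145/2097152 → NEW=0, ERR=-76536145/2097152
(2,3): OLD=485155731/33554432 → NEW=0, ERR=485155731/33554432
(3,0): OLD=4106014153/16777216 → NEW=255, ERR=-172175927/16777216
(3,1): OLD=40229814743/268435456 → NEW=255, ERR=-28221226537/268435456
(3,2): OLD=351621954345/4294967296 → NEW=0, ERR=351621954345/4294967296
(3,3): OLD=8181384938911/68719476736 → NEW=0, ERR=8181384938911/68719476736
(4,0): OLD=782030541909/4294967296 → NEW=255, ERR=-313186118571/4294967296
(4,1): OLD=-345216528897/34359738368 → NEW=0, ERR=-345216528897/34359738368
(4,2): OLD=173657152727199/1099511627776 → NEW=255, ERR=-106718312355681/1099511627776
(4,3): OLD=1105805549733641/17592186044416 → NEW=0, ERR=1105805549733641/17592186044416
(5,0): OLD=24919812642629/549755813888 → NEW=0, ERR=24919812642629/549755813888
(5,1): OLD=2021966660326403/17592186044416 → NEW=0, ERR=2021966660326403/17592186044416
(5,2): OLD=2481474580456583/8796093022208 → NEW=255, ERR=238470859793543/8796093022208
(5,3): OLD=72180846408248447/281474976710656 → NEW=255, ERR=404727347031167/281474976710656
(6,0): OLD=68881340136326953/281474976710656 → NEW=255, ERR=-2894778924890327/281474976710656
(6,1): OLD=789635576287473583/4503599627370496 → NEW=255, ERR=-358782328692002897/4503599627370496
(6,2): OLD=653672110990487193/72057594037927936 → NEW=0, ERR=653672110990487193/72057594037927936
(6,3): OLD=151162497140417880367/1152921504606846976 → NEW=255, ERR=-142832486534328098513/1152921504606846976
Target (6,3): original=125, with diffused error = 151162497140417880367/1152921504606846976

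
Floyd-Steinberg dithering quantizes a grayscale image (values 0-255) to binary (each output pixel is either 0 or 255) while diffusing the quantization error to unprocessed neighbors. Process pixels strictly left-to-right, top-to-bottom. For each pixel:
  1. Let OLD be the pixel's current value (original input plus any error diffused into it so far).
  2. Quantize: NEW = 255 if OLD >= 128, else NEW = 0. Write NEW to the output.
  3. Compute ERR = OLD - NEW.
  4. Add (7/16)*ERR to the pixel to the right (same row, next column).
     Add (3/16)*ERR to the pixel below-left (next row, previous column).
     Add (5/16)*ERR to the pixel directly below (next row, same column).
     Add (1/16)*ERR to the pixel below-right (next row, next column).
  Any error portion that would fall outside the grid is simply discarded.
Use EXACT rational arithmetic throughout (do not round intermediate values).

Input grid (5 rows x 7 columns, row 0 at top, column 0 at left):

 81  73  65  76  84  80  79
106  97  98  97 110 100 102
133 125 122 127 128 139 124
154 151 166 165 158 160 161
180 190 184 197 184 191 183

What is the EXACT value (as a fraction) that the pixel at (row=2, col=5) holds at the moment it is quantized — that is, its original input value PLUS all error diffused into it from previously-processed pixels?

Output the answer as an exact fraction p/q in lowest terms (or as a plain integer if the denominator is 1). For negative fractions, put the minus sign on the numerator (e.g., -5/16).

(0,0): OLD=81 → NEW=0, ERR=81
(0,1): OLD=1735/16 → NEW=0, ERR=1735/16
(0,2): OLD=28785/256 → NEW=0, ERR=28785/256
(0,3): OLD=512791/4096 → NEW=0, ERR=512791/4096
(0,4): OLD=9094561/65536 → NEW=255, ERR=-7617119/65536
(0,5): OLD=30566247/1048576 → NEW=0, ERR=30566247/1048576
(0,6): OLD=1539363793/16777216 → NEW=0, ERR=1539363793/16777216
(1,0): OLD=38821/256 → NEW=255, ERR=-26459/256
(1,1): OLD=228995/2048 → NEW=0, ERR=228995/2048
(1,2): OLD=13913791/65536 → NEW=255, ERR=-2797889/65536
(1,3): OLD=26916883/262144 → NEW=0, ERR=26916883/262144
(1,4): OLD=2212770201/16777216 → NEW=255, ERR=-2065419879/16777216
(1,5): OLD=8749507561/134217728 → NEW=0, ERR=8749507561/134217728
(1,6): OLD=345776916359/2147483648 → NEW=255, ERR=-201831413881/2147483648
(2,0): OLD=3986769/32768 → NEW=0, ERR=3986769/32768
(2,1): OLD=208358795/1048576 → NEW=255, ERR=-59028085/1048576
(2,2): OLD=1850040673/16777216 → NEW=0, ERR=1850040673/16777216
(2,3): OLD=24371235481/134217728 → NEW=255, ERR=-9854285159/134217728
(2,4): OLD=81655541225/1073741824 → NEW=0, ERR=81655541225/1073741824
(2,5): OLD=5749273829027/34359738368 → NEW=255, ERR=-3012459454813/34359738368
Target (2,5): original=139, with diffused error = 5749273829027/34359738368

Answer: 5749273829027/34359738368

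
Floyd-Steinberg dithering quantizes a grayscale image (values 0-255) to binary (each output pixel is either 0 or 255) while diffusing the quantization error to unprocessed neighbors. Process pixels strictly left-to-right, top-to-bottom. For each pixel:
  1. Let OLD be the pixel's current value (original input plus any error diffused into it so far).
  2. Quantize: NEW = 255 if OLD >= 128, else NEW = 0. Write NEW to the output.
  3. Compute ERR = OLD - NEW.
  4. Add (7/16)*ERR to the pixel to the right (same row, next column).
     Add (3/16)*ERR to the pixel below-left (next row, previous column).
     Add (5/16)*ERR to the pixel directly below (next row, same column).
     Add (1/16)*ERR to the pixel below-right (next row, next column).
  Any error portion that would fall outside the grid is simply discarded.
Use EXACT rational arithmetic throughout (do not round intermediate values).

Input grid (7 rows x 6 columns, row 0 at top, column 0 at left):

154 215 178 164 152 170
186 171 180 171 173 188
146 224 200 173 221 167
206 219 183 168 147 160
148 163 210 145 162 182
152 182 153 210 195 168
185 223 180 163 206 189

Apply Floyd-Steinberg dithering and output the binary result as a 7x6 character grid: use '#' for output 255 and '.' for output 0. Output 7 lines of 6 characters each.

Answer: ###.##
#.##.#
.##.##
####.#
#.#.##
##.##.
.#####

Derivation:
(0,0): OLD=154 → NEW=255, ERR=-101
(0,1): OLD=2733/16 → NEW=255, ERR=-1347/16
(0,2): OLD=36139/256 → NEW=255, ERR=-29141/256
(0,3): OLD=467757/4096 → NEW=0, ERR=467757/4096
(0,4): OLD=13235771/65536 → NEW=255, ERR=-3475909/65536
(0,5): OLD=153926557/1048576 → NEW=255, ERR=-113460323/1048576
(1,0): OLD=35495/256 → NEW=255, ERR=-29785/256
(1,1): OLD=135441/2048 → NEW=0, ERR=135441/2048
(1,2): OLD=12419813/65536 → NEW=255, ERR=-4291867/65536
(1,3): OLD=42199041/262144 → NEW=255, ERR=-24647679/262144
(1,4): OLD=1713615459/16777216 → NEW=0, ERR=1713615459/16777216
(1,5): OLD=52494515397/268435456 → NEW=255, ERR=-15956525883/268435456
(2,0): OLD=3999051/32768 → NEW=0, ERR=3999051/32768
(2,1): OLD=292037737/1048576 → NEW=255, ERR=24650857/1048576
(2,2): OLD=2958223483/16777216 → NEW=255, ERR=-1319966597/16777216
(2,3): OLD=16677219427/134217728 → NEW=0, ERR=16677219427/134217728
(2,4): OLD=1246649280169/4294967296 → NEW=255, ERR=151432619689/4294967296
(2,5): OLD=11698344439599/68719476736 → NEW=255, ERR=-5825122128081/68719476736
(3,0): OLD=4169907227/16777216 → NEW=255, ERR=-108282853/16777216
(3,1): OLD=29044533887/134217728 → NEW=255, ERR=-5180986753/134217728
(3,2): OLD=178555452205/1073741824 → NEW=255, ERR=-95248712915/1073741824
(3,3): OLD=11662649648583/68719476736 → NEW=255, ERR=-5860816919097/68719476736
(3,4): OLD=61890235193447/549755813888 → NEW=0, ERR=61890235193447/549755813888
(3,5): OLD=1626985020104361/8796093022208 → NEW=255, ERR=-616018700558679/8796093022208
(4,0): OLD=297953305525/2147483648 → NEW=255, ERR=-249655024715/2147483648
(4,1): OLD=2853220758065/34359738368 → NEW=0, ERR=2853220758065/34359738368
(4,2): OLD=220127828338243/1099511627776 → NEW=255, ERR=-60247636744637/1099511627776
(4,3): OLD=1934074894835823/17592186044416 → NEW=0, ERR=1934074894835823/17592186044416
(4,4): OLD=63843426787287647/281474976710656 → NEW=255, ERR=-7932692273929633/281474976710656
(4,5): OLD=697251094593579065/4503599627370496 → NEW=255, ERR=-451166810385897415/4503599627370496
(5,0): OLD=72150144007971/549755813888 → NEW=255, ERR=-68037588533469/549755813888
(5,1): OLD=2397200659017555/17592186044416 → NEW=255, ERR=-2088806782308525/17592186044416
(5,2): OLD=15443643366818241/140737488355328 → NEW=0, ERR=15443643366818241/140737488355328
(5,3): OLD=1277471448641709403/4503599627370496 → NEW=255, ERR=129053543662232923/4503599627370496
(5,4): OLD=1682701625379685723/9007199254740992 → NEW=255, ERR=-614134184579267237/9007199254740992
(5,5): OLD=15146898048064193431/144115188075855872 → NEW=0, ERR=15146898048064193431/144115188075855872
(6,0): OLD=34920436179190745/281474976710656 → NEW=0, ERR=34920436179190745/281474976710656
(6,1): OLD=1139467842445047141/4503599627370496 → NEW=255, ERR=-8950062534429339/4503599627370496
(6,2): OLD=3807781380623164509/18014398509481984 → NEW=255, ERR=-785890239294741411/18014398509481984
(6,3): OLD=42353371754387614281/288230376151711744 → NEW=255, ERR=-31145374164298880439/288230376151711744
(6,4): OLD=732869046196035054889/4611686018427387904 → NEW=255, ERR=-443110888502948860631/4611686018427387904
(6,5): OLD=12953029285389465120895/73786976294838206464 → NEW=255, ERR=-5862649669794277527425/73786976294838206464
Row 0: ###.##
Row 1: #.##.#
Row 2: .##.##
Row 3: ####.#
Row 4: #.#.##
Row 5: ##.##.
Row 6: .#####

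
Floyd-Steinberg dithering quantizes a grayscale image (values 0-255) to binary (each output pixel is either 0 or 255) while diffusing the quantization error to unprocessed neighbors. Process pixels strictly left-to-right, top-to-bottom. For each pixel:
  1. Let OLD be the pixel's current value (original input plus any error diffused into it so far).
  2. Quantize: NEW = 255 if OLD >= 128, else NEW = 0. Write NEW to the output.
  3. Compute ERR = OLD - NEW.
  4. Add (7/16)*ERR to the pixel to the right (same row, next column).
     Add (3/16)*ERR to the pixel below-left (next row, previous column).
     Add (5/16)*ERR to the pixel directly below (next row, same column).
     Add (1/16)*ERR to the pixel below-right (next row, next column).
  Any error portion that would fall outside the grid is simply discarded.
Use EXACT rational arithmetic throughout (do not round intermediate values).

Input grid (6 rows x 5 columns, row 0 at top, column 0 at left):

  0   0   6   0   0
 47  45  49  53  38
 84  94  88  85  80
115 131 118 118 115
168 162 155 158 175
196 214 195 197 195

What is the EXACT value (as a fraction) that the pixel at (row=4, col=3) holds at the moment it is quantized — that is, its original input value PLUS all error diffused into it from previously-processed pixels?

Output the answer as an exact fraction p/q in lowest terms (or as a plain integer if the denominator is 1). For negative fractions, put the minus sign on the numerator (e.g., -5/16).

Answer: 4618495292409/34359738368

Derivation:
(0,0): OLD=0 → NEW=0, ERR=0
(0,1): OLD=0 → NEW=0, ERR=0
(0,2): OLD=6 → NEW=0, ERR=6
(0,3): OLD=21/8 → NEW=0, ERR=21/8
(0,4): OLD=147/128 → NEW=0, ERR=147/128
(1,0): OLD=47 → NEW=0, ERR=47
(1,1): OLD=1067/16 → NEW=0, ERR=1067/16
(1,2): OLD=20619/256 → NEW=0, ERR=20619/256
(1,3): OLD=367199/4096 → NEW=0, ERR=367199/4096
(1,4): OLD=5095033/65536 → NEW=0, ERR=5095033/65536
(2,0): OLD=28465/256 → NEW=0, ERR=28465/256
(2,1): OLD=92941/512 → NEW=255, ERR=-37619/512
(2,2): OLD=6684773/65536 → NEW=0, ERR=6684773/65536
(2,3): OLD=92930927/524288 → NEW=255, ERR=-40762513/524288
(2,4): OLD=636553841/8388608 → NEW=0, ERR=636553841/8388608
(3,0): OLD=1113873/8192 → NEW=255, ERR=-975087/8192
(3,1): OLD=86023783/1048576 → NEW=0, ERR=86023783/1048576
(3,2): OLD=2795041019/16777216 → NEW=255, ERR=-1483149061/16777216
(3,3): OLD=20301963235/268435456 → NEW=0, ERR=20301963235/268435456
(3,4): OLD=717013189589/4294967296 → NEW=255, ERR=-378203470891/4294967296
(4,0): OLD=2452587957/16777216 → NEW=255, ERR=-1825602123/16777216
(4,1): OLD=7785701573/67108864 → NEW=0, ERR=7785701573/67108864
(4,2): OLD=847995628197/4294967296 → NEW=255, ERR=-247221032283/4294967296
(4,3): OLD=4618495292409/34359738368 → NEW=255, ERR=-4143237991431/34359738368
Target (4,3): original=158, with diffused error = 4618495292409/34359738368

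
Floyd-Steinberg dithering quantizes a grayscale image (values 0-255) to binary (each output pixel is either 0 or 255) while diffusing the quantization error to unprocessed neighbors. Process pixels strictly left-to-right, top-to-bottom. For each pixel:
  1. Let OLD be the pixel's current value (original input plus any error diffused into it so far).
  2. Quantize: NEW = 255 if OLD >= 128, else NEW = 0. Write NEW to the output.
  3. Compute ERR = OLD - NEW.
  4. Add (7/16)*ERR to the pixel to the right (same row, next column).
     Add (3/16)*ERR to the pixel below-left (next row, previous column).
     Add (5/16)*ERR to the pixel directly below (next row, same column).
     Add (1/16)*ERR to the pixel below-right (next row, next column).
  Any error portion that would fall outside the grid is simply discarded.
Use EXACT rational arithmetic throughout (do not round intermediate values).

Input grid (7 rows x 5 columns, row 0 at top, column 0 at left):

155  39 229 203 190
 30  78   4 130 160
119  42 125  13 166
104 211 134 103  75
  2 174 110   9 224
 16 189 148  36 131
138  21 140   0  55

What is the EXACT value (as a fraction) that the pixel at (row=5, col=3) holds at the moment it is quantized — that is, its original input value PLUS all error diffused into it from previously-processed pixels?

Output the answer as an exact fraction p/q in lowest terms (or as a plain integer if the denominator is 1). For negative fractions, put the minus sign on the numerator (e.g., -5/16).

Answer: 16095884233627019/281474976710656

Derivation:
(0,0): OLD=155 → NEW=255, ERR=-100
(0,1): OLD=-19/4 → NEW=0, ERR=-19/4
(0,2): OLD=14523/64 → NEW=255, ERR=-1797/64
(0,3): OLD=195293/1024 → NEW=255, ERR=-65827/1024
(0,4): OLD=2652171/16384 → NEW=255, ERR=-1525749/16384
(1,0): OLD=-137/64 → NEW=0, ERR=-137/64
(1,1): OLD=32801/512 → NEW=0, ERR=32801/512
(1,2): OLD=178645/16384 → NEW=0, ERR=178645/16384
(1,3): OLD=6256449/65536 → NEW=0, ERR=6256449/65536
(1,4): OLD=176839395/1048576 → NEW=255, ERR=-90547485/1048576
(2,0): OLD=1067771/8192 → NEW=255, ERR=-1021189/8192
(2,1): OLD=2462425/262144 → NEW=0, ERR=2462425/262144
(2,2): OLD=647688075/4194304 → NEW=255, ERR=-421859445/4194304
(2,3): OLD=-1119373903/67108864 → NEW=0, ERR=-1119373903/67108864
(2,4): OLD=147836934039/1073741824 → NEW=255, ERR=-125967231081/1073741824
(3,0): OLD=280204651/4194304 → NEW=0, ERR=280204651/4194304
(3,1): OLD=7264984879/33554432 → NEW=255, ERR=-1291395281/33554432
(3,2): OLD=89325373973/1073741824 → NEW=0, ERR=89325373973/1073741824
(3,3): OLD=227419565045/2147483648 → NEW=0, ERR=227419565045/2147483648
(3,4): OLD=2873425057209/34359738368 → NEW=0, ERR=2873425057209/34359738368
(4,0): OLD=8407742021/536870912 → NEW=0, ERR=8407742021/536870912
(4,1): OLD=3240090893925/17179869184 → NEW=255, ERR=-1140775747995/17179869184
(4,2): OLD=34194044622923/274877906944 → NEW=0, ERR=34194044622923/274877906944
(4,3): OLD=516318749699301/4398046511104 → NEW=0, ERR=516318749699301/4398046511104
(4,4): OLD=21681577249517763/70368744177664 → NEW=255, ERR=3737547484213443/70368744177664
(5,0): OLD=2320957990479/274877906944 → NEW=0, ERR=2320957990479/274877906944
(5,1): OLD=431551167237965/2199023255552 → NEW=255, ERR=-129199762927795/2199023255552
(5,2): OLD=12598218684750165/70368744177664 → NEW=255, ERR=-5345811080554155/70368744177664
(5,3): OLD=16095884233627019/281474976710656 → NEW=0, ERR=16095884233627019/281474976710656
Target (5,3): original=36, with diffused error = 16095884233627019/281474976710656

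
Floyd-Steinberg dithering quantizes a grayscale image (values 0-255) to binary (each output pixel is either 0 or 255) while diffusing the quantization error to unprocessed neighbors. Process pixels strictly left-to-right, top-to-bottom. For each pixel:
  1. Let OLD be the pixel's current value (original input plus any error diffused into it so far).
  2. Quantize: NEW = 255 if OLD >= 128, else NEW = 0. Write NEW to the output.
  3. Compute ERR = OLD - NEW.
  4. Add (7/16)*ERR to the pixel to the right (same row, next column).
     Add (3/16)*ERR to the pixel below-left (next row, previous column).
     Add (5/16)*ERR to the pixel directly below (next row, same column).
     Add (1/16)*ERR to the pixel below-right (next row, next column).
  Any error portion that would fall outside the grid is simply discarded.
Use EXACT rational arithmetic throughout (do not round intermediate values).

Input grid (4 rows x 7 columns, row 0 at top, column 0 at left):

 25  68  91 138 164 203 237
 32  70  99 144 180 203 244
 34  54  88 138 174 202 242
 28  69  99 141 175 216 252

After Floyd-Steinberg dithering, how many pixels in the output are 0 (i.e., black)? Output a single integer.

Answer: 13

Derivation:
(0,0): OLD=25 → NEW=0, ERR=25
(0,1): OLD=1263/16 → NEW=0, ERR=1263/16
(0,2): OLD=32137/256 → NEW=0, ERR=32137/256
(0,3): OLD=790207/4096 → NEW=255, ERR=-254273/4096
(0,4): OLD=8967993/65536 → NEW=255, ERR=-7743687/65536
(0,5): OLD=158655119/1048576 → NEW=255, ERR=-108731761/1048576
(0,6): OLD=3215077865/16777216 → NEW=255, ERR=-1063112215/16777216
(1,0): OLD=13981/256 → NEW=0, ERR=13981/256
(1,1): OLD=294219/2048 → NEW=255, ERR=-228021/2048
(1,2): OLD=5427239/65536 → NEW=0, ERR=5427239/65536
(1,3): OLD=38409947/262144 → NEW=255, ERR=-28436773/262144
(1,4): OLD=1212885105/16777216 → NEW=0, ERR=1212885105/16777216
(1,5): OLD=24556165953/134217728 → NEW=255, ERR=-9669354687/134217728
(1,6): OLD=399858373295/2147483648 → NEW=255, ERR=-147749956945/2147483648
(2,0): OLD=989289/32768 → NEW=0, ERR=989289/32768
(2,1): OLD=53850643/1048576 → NEW=0, ERR=53850643/1048576
(2,2): OLD=1829540601/16777216 → NEW=0, ERR=1829540601/16777216
(2,3): OLD=22889569137/134217728 → NEW=255, ERR=-11335951503/134217728
(2,4): OLD=149629103297/1073741824 → NEW=255, ERR=-124175061823/1073741824
(2,5): OLD=4140667332459/34359738368 → NEW=0, ERR=4140667332459/34359738368
(2,6): OLD=147730226932637/549755813888 → NEW=255, ERR=7542494391197/549755813888
(3,0): OLD=789600217/16777216 → NEW=0, ERR=789600217/16777216
(3,1): OLD=17176218597/134217728 → NEW=0, ERR=17176218597/134217728
(3,2): OLD=189450531583/1073741824 → NEW=255, ERR=-84353633537/1073741824
(3,3): OLD=280753368265/4294967296 → NEW=0, ERR=280753368265/4294967296
(3,4): OLD=101581444574169/549755813888 → NEW=255, ERR=-38606287967271/549755813888
(3,5): OLD=960007657571483/4398046511104 → NEW=255, ERR=-161494202760037/4398046511104
(3,6): OLD=17434169307653701/70368744177664 → NEW=255, ERR=-509860457650619/70368744177664
Output grid:
  Row 0: ...####  (3 black, running=3)
  Row 1: .#.#.##  (3 black, running=6)
  Row 2: ...##.#  (4 black, running=10)
  Row 3: ..#.###  (3 black, running=13)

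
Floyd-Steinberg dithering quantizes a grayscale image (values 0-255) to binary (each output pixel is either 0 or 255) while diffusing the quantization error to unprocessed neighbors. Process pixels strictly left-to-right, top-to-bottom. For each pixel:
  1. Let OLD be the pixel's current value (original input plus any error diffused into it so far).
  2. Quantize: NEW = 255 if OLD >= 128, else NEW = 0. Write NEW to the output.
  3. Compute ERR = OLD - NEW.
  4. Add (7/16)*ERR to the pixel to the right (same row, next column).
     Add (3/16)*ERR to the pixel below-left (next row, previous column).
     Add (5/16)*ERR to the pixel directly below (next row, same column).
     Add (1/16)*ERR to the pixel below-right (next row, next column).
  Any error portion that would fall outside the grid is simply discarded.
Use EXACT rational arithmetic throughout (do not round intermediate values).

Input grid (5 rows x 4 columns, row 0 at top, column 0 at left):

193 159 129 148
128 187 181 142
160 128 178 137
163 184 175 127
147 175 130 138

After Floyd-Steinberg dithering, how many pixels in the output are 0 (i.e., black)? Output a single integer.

(0,0): OLD=193 → NEW=255, ERR=-62
(0,1): OLD=1055/8 → NEW=255, ERR=-985/8
(0,2): OLD=9617/128 → NEW=0, ERR=9617/128
(0,3): OLD=370423/2048 → NEW=255, ERR=-151817/2048
(1,0): OLD=10949/128 → NEW=0, ERR=10949/128
(1,1): OLD=200867/1024 → NEW=255, ERR=-60253/1024
(1,2): OLD=5149215/32768 → NEW=255, ERR=-3206625/32768
(1,3): OLD=42319113/524288 → NEW=0, ERR=42319113/524288
(2,0): OLD=2878641/16384 → NEW=255, ERR=-1299279/16384
(2,1): OLD=32461547/524288 → NEW=0, ERR=32461547/524288
(2,2): OLD=194997607/1048576 → NEW=255, ERR=-72389273/1048576
(2,3): OLD=2112332811/16777216 → NEW=0, ERR=2112332811/16777216
(3,0): OLD=1256843105/8388608 → NEW=255, ERR=-882251935/8388608
(3,1): OLD=18714648767/134217728 → NEW=255, ERR=-15510871873/134217728
(3,2): OLD=279910544065/2147483648 → NEW=255, ERR=-267697786175/2147483648
(3,3): OLD=3693442037447/34359738368 → NEW=0, ERR=3693442037447/34359738368
(4,0): OLD=198567325837/2147483648 → NEW=0, ERR=198567325837/2147483648
(4,1): OLD=2566552945767/17179869184 → NEW=255, ERR=-1814313696153/17179869184
(4,2): OLD=31761584078151/549755813888 → NEW=0, ERR=31761584078151/549755813888
(4,3): OLD=1663136655346721/8796093022208 → NEW=255, ERR=-579867065316319/8796093022208
Output grid:
  Row 0: ##.#  (1 black, running=1)
  Row 1: .##.  (2 black, running=3)
  Row 2: #.#.  (2 black, running=5)
  Row 3: ###.  (1 black, running=6)
  Row 4: .#.#  (2 black, running=8)

Answer: 8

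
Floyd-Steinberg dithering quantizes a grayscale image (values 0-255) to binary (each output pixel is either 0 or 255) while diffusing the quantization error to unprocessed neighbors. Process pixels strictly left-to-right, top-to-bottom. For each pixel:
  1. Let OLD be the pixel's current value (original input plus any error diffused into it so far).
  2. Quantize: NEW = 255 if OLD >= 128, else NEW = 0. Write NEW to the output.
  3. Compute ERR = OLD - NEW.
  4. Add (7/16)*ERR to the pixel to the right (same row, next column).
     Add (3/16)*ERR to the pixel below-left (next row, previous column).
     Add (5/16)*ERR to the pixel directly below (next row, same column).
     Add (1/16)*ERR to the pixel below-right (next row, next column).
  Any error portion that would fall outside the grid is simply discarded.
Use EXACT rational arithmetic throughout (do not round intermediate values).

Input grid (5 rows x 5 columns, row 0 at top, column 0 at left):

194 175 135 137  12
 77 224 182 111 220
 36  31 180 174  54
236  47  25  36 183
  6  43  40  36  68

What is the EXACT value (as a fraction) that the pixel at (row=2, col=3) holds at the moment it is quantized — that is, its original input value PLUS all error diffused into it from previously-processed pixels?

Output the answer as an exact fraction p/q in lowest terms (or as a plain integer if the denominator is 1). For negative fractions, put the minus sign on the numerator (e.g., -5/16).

Answer: 38748682425/268435456

Derivation:
(0,0): OLD=194 → NEW=255, ERR=-61
(0,1): OLD=2373/16 → NEW=255, ERR=-1707/16
(0,2): OLD=22611/256 → NEW=0, ERR=22611/256
(0,3): OLD=719429/4096 → NEW=255, ERR=-325051/4096
(0,4): OLD=-1488925/65536 → NEW=0, ERR=-1488925/65536
(1,0): OLD=9711/256 → NEW=0, ERR=9711/256
(1,1): OLD=450569/2048 → NEW=255, ERR=-71671/2048
(1,2): OLD=11320893/65536 → NEW=255, ERR=-5390787/65536
(1,3): OLD=13493497/262144 → NEW=0, ERR=13493497/262144
(1,4): OLD=966619595/4194304 → NEW=255, ERR=-102927925/4194304
(2,0): OLD=1353075/32768 → NEW=0, ERR=1353075/32768
(2,1): OLD=26295201/1048576 → NEW=0, ERR=26295201/1048576
(2,2): OLD=2897928739/16777216 → NEW=255, ERR=-1380261341/16777216
(2,3): OLD=38748682425/268435456 → NEW=255, ERR=-29702358855/268435456
Target (2,3): original=174, with diffused error = 38748682425/268435456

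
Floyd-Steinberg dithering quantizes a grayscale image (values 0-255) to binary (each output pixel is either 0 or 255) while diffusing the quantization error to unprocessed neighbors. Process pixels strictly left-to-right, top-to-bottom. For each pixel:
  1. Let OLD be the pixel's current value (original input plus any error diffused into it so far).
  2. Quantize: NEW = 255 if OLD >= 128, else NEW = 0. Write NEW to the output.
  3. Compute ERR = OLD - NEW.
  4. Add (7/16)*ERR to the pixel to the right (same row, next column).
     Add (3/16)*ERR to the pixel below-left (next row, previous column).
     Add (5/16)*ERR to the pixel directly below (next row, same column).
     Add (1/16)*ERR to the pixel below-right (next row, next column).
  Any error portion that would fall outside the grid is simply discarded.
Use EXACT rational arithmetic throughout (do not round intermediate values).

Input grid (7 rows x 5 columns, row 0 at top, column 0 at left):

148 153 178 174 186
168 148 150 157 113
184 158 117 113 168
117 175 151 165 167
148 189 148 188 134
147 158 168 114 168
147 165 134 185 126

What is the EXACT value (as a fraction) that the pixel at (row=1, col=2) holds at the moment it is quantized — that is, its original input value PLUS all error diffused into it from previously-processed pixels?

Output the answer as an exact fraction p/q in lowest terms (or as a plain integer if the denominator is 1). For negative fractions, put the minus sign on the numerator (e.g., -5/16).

(0,0): OLD=148 → NEW=255, ERR=-107
(0,1): OLD=1699/16 → NEW=0, ERR=1699/16
(0,2): OLD=57461/256 → NEW=255, ERR=-7819/256
(0,3): OLD=657971/4096 → NEW=255, ERR=-386509/4096
(0,4): OLD=9484133/65536 → NEW=255, ERR=-7227547/65536
(1,0): OLD=39545/256 → NEW=255, ERR=-25735/256
(1,1): OLD=255567/2048 → NEW=0, ERR=255567/2048
(1,2): OLD=12058235/65536 → NEW=255, ERR=-4653445/65536
Target (1,2): original=150, with diffused error = 12058235/65536

Answer: 12058235/65536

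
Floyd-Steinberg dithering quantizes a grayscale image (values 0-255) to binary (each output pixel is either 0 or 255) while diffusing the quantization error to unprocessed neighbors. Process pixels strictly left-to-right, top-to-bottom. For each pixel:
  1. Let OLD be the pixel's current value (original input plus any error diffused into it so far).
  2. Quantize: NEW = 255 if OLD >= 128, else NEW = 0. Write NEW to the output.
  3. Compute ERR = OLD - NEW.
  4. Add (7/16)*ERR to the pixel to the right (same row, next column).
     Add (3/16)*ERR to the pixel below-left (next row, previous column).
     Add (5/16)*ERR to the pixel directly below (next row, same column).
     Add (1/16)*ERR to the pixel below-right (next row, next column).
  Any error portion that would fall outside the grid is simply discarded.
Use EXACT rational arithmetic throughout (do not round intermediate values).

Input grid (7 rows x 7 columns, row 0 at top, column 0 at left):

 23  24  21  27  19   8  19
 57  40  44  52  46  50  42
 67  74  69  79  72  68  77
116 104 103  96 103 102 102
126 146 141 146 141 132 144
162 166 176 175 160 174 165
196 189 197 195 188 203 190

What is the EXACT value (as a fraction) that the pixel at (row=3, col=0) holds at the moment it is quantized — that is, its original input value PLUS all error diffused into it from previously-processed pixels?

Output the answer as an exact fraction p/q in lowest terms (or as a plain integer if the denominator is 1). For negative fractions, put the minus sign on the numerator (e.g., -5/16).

Answer: 2241293975/16777216

Derivation:
(0,0): OLD=23 → NEW=0, ERR=23
(0,1): OLD=545/16 → NEW=0, ERR=545/16
(0,2): OLD=9191/256 → NEW=0, ERR=9191/256
(0,3): OLD=174929/4096 → NEW=0, ERR=174929/4096
(0,4): OLD=2469687/65536 → NEW=0, ERR=2469687/65536
(0,5): OLD=25676417/1048576 → NEW=0, ERR=25676417/1048576
(0,6): OLD=498502023/16777216 → NEW=0, ERR=498502023/16777216
(1,0): OLD=18067/256 → NEW=0, ERR=18067/256
(1,1): OLD=183685/2048 → NEW=0, ERR=183685/2048
(1,2): OLD=6854761/65536 → NEW=0, ERR=6854761/65536
(1,3): OLD=31566389/262144 → NEW=0, ERR=31566389/262144
(1,4): OLD=1974996863/16777216 → NEW=0, ERR=1974996863/16777216
(1,5): OLD=15714305071/134217728 → NEW=0, ERR=15714305071/134217728
(1,6): OLD=223421111009/2147483648 → NEW=0, ERR=223421111009/2147483648
(2,0): OLD=3469191/32768 → NEW=0, ERR=3469191/32768
(2,1): OLD=180742333/1048576 → NEW=255, ERR=-86644547/1048576
(2,2): OLD=1572340343/16777216 → NEW=0, ERR=1572340343/16777216
(2,3): OLD=24996918655/134217728 → NEW=255, ERR=-9228601985/134217728
(2,4): OLD=116161694831/1073741824 → NEW=0, ERR=116161694831/1073741824
(2,5): OLD=6142933273829/34359738368 → NEW=255, ERR=-2618800010011/34359738368
(2,6): OLD=45896148578195/549755813888 → NEW=0, ERR=45896148578195/549755813888
(3,0): OLD=2241293975/16777216 → NEW=255, ERR=-2036896105/16777216
Target (3,0): original=116, with diffused error = 2241293975/16777216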